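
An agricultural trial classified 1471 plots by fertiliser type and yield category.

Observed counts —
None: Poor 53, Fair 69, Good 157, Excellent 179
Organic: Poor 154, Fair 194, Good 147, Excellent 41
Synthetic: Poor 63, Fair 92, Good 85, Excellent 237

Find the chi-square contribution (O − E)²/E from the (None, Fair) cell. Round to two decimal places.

15.60

Row total (None) = 458; column total (Fair) = 355; N = 1471.
Expected count E = 458 × 355 / 1471 = 110.5303.
Contribution = (O − E)²/E = (69 − 110.5303)² / 110.5303 = 15.60.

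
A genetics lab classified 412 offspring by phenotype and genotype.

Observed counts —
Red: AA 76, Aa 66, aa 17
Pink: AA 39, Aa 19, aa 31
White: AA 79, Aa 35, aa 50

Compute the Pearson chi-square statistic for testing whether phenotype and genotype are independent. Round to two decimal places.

Row totals: 159, 89, 164. Column totals: 194, 120, 98. Grand total N = 412.
Expected counts (row total × column total / N):
  Red, AA: 159×194/412 = 74.869
  Red, Aa: 159×120/412 = 46.311
  Red, aa: 159×98/412 = 37.820
  Pink, AA: 89×194/412 = 41.908
  Pink, Aa: 89×120/412 = 25.922
  Pink, aa: 89×98/412 = 21.170
  White, AA: 164×194/412 = 77.223
  White, Aa: 164×120/412 = 47.767
  White, aa: 164×98/412 = 39.010
Contributions (O − E)²/E:
  (76 − 74.869)²/74.869 = 0.0171
  (66 − 46.311)²/46.311 = 8.3707
  (17 − 37.820)²/37.820 = 11.4615
  (39 − 41.908)²/41.908 = 0.2018
  (19 − 25.922)²/25.922 = 1.8484
  (31 − 21.170)²/21.170 = 4.5644
  (79 − 77.223)²/77.223 = 0.0409
  (35 − 47.767)²/47.767 = 3.4123
  (50 − 39.010)²/39.010 = 3.0961
χ² = 0.0171 + 8.3707 + 11.4615 + 0.2018 + 1.8484 + 4.5644 + 0.0409 + 3.4123 + 3.0961 = 33.01

33.01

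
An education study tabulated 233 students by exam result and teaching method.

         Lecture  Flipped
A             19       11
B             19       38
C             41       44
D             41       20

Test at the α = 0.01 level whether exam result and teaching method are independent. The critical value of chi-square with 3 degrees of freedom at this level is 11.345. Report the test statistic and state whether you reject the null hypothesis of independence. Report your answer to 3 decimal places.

Row totals: 30, 57, 85, 61. Column totals: 120, 113. Grand total N = 233.
Expected counts (row total × column total / N):
  A, Lecture: 30×120/233 = 15.4506
  A, Flipped: 30×113/233 = 14.5494
  B, Lecture: 57×120/233 = 29.3562
  B, Flipped: 57×113/233 = 27.6438
  C, Lecture: 85×120/233 = 43.7768
  C, Flipped: 85×113/233 = 41.2232
  D, Lecture: 61×120/233 = 31.4163
  D, Flipped: 61×113/233 = 29.5837
Contributions (O − E)²/E:
  (19 − 15.4506)²/15.4506 = 0.8154
  (11 − 14.5494)²/14.5494 = 0.8659
  (19 − 29.3562)²/29.3562 = 3.6534
  (38 − 27.6438)²/27.6438 = 3.8797
  (41 − 43.7768)²/43.7768 = 0.1761
  (44 − 41.2232)²/41.2232 = 0.1870
  (41 − 31.4163)²/31.4163 = 2.9236
  (20 − 29.5837)²/29.5837 = 3.1047
χ² = 0.8154 + 0.8659 + 3.6534 + 3.8797 + 0.1761 + 0.1870 + 2.9236 + 3.1047 = 15.606
df = (4−1)(2−1) = 3. Since 15.606 > 11.345, reject the null hypothesis of independence at α = 0.01.

15.606; reject H₀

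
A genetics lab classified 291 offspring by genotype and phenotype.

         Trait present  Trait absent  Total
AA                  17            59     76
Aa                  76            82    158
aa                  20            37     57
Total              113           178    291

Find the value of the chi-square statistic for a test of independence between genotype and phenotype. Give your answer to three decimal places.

14.724

Grand total N = 291.
Expected counts (row total × column total / N):
  AA, Trait present: 76×113/291 = 29.51203
  AA, Trait absent: 76×178/291 = 46.48797
  Aa, Trait present: 158×113/291 = 61.35395
  Aa, Trait absent: 158×178/291 = 96.64605
  aa, Trait present: 57×113/291 = 22.13402
  aa, Trait absent: 57×178/291 = 34.86598
Contributions (O − E)²/E:
  (17 − 29.51203)²/29.51203 = 5.3046
  (59 − 46.48797)²/46.48797 = 3.3676
  (76 − 61.35395)²/61.35395 = 3.4962
  (82 − 96.64605)²/96.64605 = 2.2195
  (20 − 22.13402)²/22.13402 = 0.2057
  (37 − 34.86598)²/34.86598 = 0.1306
χ² = 5.3046 + 3.3676 + 3.4962 + 2.2195 + 0.2057 + 0.1306 = 14.724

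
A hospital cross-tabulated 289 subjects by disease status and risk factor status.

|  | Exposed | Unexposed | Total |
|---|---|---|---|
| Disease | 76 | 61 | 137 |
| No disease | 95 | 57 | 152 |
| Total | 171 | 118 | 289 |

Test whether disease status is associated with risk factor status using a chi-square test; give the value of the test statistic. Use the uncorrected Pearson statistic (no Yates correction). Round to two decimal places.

1.47

Grand total N = 289.
Expected counts (row total × column total / N):
  Disease, Exposed: 137×171/289 = 81.062
  Disease, Unexposed: 137×118/289 = 55.938
  No disease, Exposed: 152×171/289 = 89.938
  No disease, Unexposed: 152×118/289 = 62.062
Contributions (O − E)²/E:
  (76 − 81.062)²/81.062 = 0.3161
  (61 − 55.938)²/55.938 = 0.4581
  (95 − 89.938)²/89.938 = 0.2849
  (57 − 62.062)²/62.062 = 0.4129
χ² = 0.3161 + 0.4581 + 0.2849 + 0.4129 = 1.47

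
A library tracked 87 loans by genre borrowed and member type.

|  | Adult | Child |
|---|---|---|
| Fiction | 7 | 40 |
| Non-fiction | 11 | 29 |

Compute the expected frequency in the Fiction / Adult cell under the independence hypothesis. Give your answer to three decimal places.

Row total (Fiction) = 47; column total (Adult) = 18; grand total N = 87.
Expected count = (row total × column total) / N = 47 × 18 / 87 = 9.724.

9.724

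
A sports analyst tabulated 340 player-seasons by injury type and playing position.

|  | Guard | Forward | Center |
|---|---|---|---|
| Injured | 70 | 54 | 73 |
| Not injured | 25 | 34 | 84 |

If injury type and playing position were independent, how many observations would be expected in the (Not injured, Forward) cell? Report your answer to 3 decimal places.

Row total (Not injured) = 143; column total (Forward) = 88; grand total N = 340.
Expected count = (row total × column total) / N = 143 × 88 / 340 = 37.012.

37.012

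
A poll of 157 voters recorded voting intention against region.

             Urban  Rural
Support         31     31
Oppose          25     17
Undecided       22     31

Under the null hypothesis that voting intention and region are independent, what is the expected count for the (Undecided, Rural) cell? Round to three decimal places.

Row total (Undecided) = 53; column total (Rural) = 79; grand total N = 157.
Expected count = (row total × column total) / N = 53 × 79 / 157 = 26.669.

26.669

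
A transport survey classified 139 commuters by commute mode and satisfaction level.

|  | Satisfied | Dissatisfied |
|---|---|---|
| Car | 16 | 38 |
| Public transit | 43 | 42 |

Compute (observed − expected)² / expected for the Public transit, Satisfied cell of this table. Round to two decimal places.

Row total (Public transit) = 85; column total (Satisfied) = 59; N = 139.
Expected count E = 85 × 59 / 139 = 36.079.
Contribution = (O − E)²/E = (43 − 36.079)² / 36.079 = 1.33.

1.33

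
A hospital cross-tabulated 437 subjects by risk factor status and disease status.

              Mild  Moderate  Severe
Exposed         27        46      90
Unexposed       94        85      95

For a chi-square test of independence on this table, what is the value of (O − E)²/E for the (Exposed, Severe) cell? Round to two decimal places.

6.39

Row total (Exposed) = 163; column total (Severe) = 185; N = 437.
Expected count E = 163 × 185 / 437 = 69.005.
Contribution = (O − E)²/E = (90 − 69.005)² / 69.005 = 6.39.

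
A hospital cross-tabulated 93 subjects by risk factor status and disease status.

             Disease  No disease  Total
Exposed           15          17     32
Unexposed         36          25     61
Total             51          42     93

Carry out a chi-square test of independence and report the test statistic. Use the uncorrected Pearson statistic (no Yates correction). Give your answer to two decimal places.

Grand total N = 93.
Expected counts (row total × column total / N):
  Exposed, Disease: 32×51/93 = 17.548
  Exposed, No disease: 32×42/93 = 14.452
  Unexposed, Disease: 61×51/93 = 33.452
  Unexposed, No disease: 61×42/93 = 27.548
Contributions (O − E)²/E:
  (15 − 17.548)²/17.548 = 0.3700
  (17 − 14.452)²/14.452 = 0.4492
  (36 − 33.452)²/33.452 = 0.1941
  (25 − 27.548)²/27.548 = 0.2357
χ² = 0.3700 + 0.4492 + 0.1941 + 0.2357 = 1.25

1.25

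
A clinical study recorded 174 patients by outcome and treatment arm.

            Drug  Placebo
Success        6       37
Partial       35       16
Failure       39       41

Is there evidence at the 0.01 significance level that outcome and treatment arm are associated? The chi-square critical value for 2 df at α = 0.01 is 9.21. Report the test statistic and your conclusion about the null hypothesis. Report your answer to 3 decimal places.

28.536; reject H₀

Row totals: 43, 51, 80. Column totals: 80, 94. Grand total N = 174.
Expected counts (row total × column total / N):
  Success, Drug: 43×80/174 = 19.7701
  Success, Placebo: 43×94/174 = 23.2299
  Partial, Drug: 51×80/174 = 23.4483
  Partial, Placebo: 51×94/174 = 27.5517
  Failure, Drug: 80×80/174 = 36.7816
  Failure, Placebo: 80×94/174 = 43.2184
Contributions (O − E)²/E:
  (6 − 19.7701)²/19.7701 = 9.5910
  (37 − 23.2299)²/23.2299 = 8.1626
  (35 − 23.4483)²/23.4483 = 5.6909
  (16 − 27.5517)²/27.5517 = 4.8433
  (39 − 36.7816)²/36.7816 = 0.1338
  (41 − 43.2184)²/43.2184 = 0.1139
χ² = 9.5910 + 8.1626 + 5.6909 + 4.8433 + 0.1338 + 0.1139 = 28.536
df = (3−1)(2−1) = 2. Since 28.536 > 9.21, reject the null hypothesis of independence at α = 0.01.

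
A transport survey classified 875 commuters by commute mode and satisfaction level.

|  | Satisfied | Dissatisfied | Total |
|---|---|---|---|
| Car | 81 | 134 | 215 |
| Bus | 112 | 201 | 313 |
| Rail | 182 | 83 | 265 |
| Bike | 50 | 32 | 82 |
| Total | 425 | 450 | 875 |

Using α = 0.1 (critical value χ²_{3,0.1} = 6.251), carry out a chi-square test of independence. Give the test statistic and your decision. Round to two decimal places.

78.66; reject H₀

Grand total N = 875.
Expected counts (row total × column total / N):
  Car, Satisfied: 215×425/875 = 104.429
  Car, Dissatisfied: 215×450/875 = 110.571
  Bus, Satisfied: 313×425/875 = 152.029
  Bus, Dissatisfied: 313×450/875 = 160.971
  Rail, Satisfied: 265×425/875 = 128.714
  Rail, Dissatisfied: 265×450/875 = 136.286
  Bike, Satisfied: 82×425/875 = 39.829
  Bike, Dissatisfied: 82×450/875 = 42.171
Contributions (O − E)²/E:
  (81 − 104.429)²/104.429 = 5.2564
  (134 − 110.571)²/110.571 = 4.9644
  (112 − 152.029)²/152.029 = 10.5396
  (201 − 160.971)²/160.971 = 9.9541
  (182 − 128.714)²/128.714 = 22.0597
  (83 − 136.286)²/136.286 = 20.8341
  (50 − 39.829)²/39.829 = 2.5973
  (32 − 42.171)²/42.171 = 2.4531
χ² = 5.2564 + 4.9644 + 10.5396 + 9.9541 + 22.0597 + 20.8341 + 2.5973 + 2.4531 = 78.66
df = (4−1)(2−1) = 3. Since 78.66 > 6.251, reject the null hypothesis of independence at α = 0.1.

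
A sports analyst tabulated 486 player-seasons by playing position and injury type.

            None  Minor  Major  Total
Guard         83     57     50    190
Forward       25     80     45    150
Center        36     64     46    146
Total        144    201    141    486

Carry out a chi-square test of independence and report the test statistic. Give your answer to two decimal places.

Grand total N = 486.
Expected counts (row total × column total / N):
  Guard, None: 190×144/486 = 56.296
  Guard, Minor: 190×201/486 = 78.580
  Guard, Major: 190×141/486 = 55.123
  Forward, None: 150×144/486 = 44.444
  Forward, Minor: 150×201/486 = 62.037
  Forward, Major: 150×141/486 = 43.519
  Center, None: 146×144/486 = 43.259
  Center, Minor: 146×201/486 = 60.383
  Center, Major: 146×141/486 = 42.358
Contributions (O − E)²/E:
  (83 − 56.296)²/56.296 = 12.6670
  (57 − 78.580)²/78.580 = 5.9264
  (50 − 55.123)²/55.123 = 0.4761
  (25 − 44.444)²/44.444 = 8.5066
  (80 − 62.037)²/62.037 = 5.2012
  (45 − 43.519)²/43.519 = 0.0504
  (36 − 43.259)²/43.259 = 1.2181
  (64 − 60.383)²/60.383 = 0.2167
  (46 − 42.358)²/42.358 = 0.3131
χ² = 12.6670 + 5.9264 + 0.4761 + 8.5066 + 5.2012 + 0.0504 + 1.2181 + 0.2167 + 0.3131 = 34.58

34.58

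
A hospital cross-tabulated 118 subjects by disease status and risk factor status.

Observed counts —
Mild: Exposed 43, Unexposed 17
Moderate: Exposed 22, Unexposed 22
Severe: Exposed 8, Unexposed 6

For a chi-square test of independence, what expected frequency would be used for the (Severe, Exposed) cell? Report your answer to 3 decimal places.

8.661

Row total (Severe) = 14; column total (Exposed) = 73; grand total N = 118.
Expected count = (row total × column total) / N = 14 × 73 / 118 = 8.661.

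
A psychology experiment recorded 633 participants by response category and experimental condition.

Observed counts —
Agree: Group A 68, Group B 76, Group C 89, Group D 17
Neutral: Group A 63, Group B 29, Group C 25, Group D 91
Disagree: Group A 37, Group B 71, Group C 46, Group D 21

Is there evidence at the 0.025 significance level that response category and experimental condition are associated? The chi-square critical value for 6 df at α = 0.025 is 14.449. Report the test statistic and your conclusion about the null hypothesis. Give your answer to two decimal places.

137.77; reject H₀

Row totals: 250, 208, 175. Column totals: 168, 176, 160, 129. Grand total N = 633.
Expected counts (row total × column total / N):
  Agree, Group A: 250×168/633 = 66.351
  Agree, Group B: 250×176/633 = 69.510
  Agree, Group C: 250×160/633 = 63.191
  Agree, Group D: 250×129/633 = 50.948
  Neutral, Group A: 208×168/633 = 55.204
  Neutral, Group B: 208×176/633 = 57.833
  Neutral, Group C: 208×160/633 = 52.575
  Neutral, Group D: 208×129/633 = 42.389
  Disagree, Group A: 175×168/633 = 46.445
  Disagree, Group B: 175×176/633 = 48.657
  Disagree, Group C: 175×160/633 = 44.234
  Disagree, Group D: 175×129/633 = 35.664
Contributions (O − E)²/E:
  (68 − 66.351)²/66.351 = 0.0410
  (76 − 69.510)²/69.510 = 0.6060
  (89 − 63.191)²/63.191 = 10.5411
  (17 − 50.948)²/50.948 = 22.6205
  (63 − 55.204)²/55.204 = 1.1010
  (29 − 57.833)²/57.833 = 14.3749
  (25 − 52.575)²/52.575 = 14.4628
  (91 − 42.389)²/42.389 = 55.7463
  (37 − 46.445)²/46.445 = 1.9207
  (71 − 48.657)²/48.657 = 10.2598
  (46 − 44.234)²/44.234 = 0.0705
  (21 − 35.664)²/35.664 = 6.0294
χ² = 0.0410 + 0.6060 + 10.5411 + 22.6205 + 1.1010 + 14.3749 + 14.4628 + 55.7463 + 1.9207 + 10.2598 + 0.0705 + 6.0294 = 137.77
df = (3−1)(4−1) = 6. Since 137.77 > 14.449, reject the null hypothesis of independence at α = 0.025.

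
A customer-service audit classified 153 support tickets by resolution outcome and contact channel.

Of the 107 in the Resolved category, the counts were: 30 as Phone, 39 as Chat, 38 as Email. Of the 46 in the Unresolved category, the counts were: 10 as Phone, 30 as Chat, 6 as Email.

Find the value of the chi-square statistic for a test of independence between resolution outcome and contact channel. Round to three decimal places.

12.040

Row totals: 107, 46. Column totals: 40, 69, 44. Grand total N = 153.
Expected counts (row total × column total / N):
  Resolved, Phone: 107×40/153 = 27.9739
  Resolved, Chat: 107×69/153 = 48.2549
  Resolved, Email: 107×44/153 = 30.7712
  Unresolved, Phone: 46×40/153 = 12.0261
  Unresolved, Chat: 46×69/153 = 20.7451
  Unresolved, Email: 46×44/153 = 13.2288
Contributions (O − E)²/E:
  (30 − 27.9739)²/27.9739 = 0.1467
  (39 − 48.2549)²/48.2549 = 1.7750
  (38 − 30.7712)²/30.7712 = 1.6982
  (10 − 12.0261)²/12.0261 = 0.3413
  (30 − 20.7451)²/20.7451 = 4.1288
  (6 − 13.2288)²/13.2288 = 3.9501
χ² = 0.1467 + 1.7750 + 1.6982 + 0.3413 + 4.1288 + 3.9501 = 12.040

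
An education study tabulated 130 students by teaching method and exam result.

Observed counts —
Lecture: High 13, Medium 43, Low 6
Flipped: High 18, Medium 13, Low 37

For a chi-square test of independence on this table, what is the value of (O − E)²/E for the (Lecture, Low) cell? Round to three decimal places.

10.263

Row total (Lecture) = 62; column total (Low) = 43; N = 130.
Expected count E = 62 × 43 / 130 = 20.5077.
Contribution = (O − E)²/E = (6 − 20.5077)² / 20.5077 = 10.263.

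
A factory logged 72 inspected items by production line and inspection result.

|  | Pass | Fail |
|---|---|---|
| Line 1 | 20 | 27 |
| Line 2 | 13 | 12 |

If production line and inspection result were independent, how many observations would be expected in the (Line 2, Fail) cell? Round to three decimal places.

Row total (Line 2) = 25; column total (Fail) = 39; grand total N = 72.
Expected count = (row total × column total) / N = 25 × 39 / 72 = 13.542.

13.542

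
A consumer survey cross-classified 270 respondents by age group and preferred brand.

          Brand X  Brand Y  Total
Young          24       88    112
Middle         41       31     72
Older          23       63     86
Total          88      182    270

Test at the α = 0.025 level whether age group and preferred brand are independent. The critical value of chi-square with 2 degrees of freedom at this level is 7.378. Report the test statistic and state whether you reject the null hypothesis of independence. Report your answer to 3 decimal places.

27.127; reject H₀

Grand total N = 270.
Expected counts (row total × column total / N):
  Young, Brand X: 112×88/270 = 36.5037
  Young, Brand Y: 112×182/270 = 75.4963
  Middle, Brand X: 72×88/270 = 23.4667
  Middle, Brand Y: 72×182/270 = 48.5333
  Older, Brand X: 86×88/270 = 28.0296
  Older, Brand Y: 86×182/270 = 57.9704
Contributions (O − E)²/E:
  (24 − 36.5037)²/36.5037 = 4.2829
  (88 − 75.4963)²/75.4963 = 2.0709
  (41 − 23.4667)²/23.4667 = 13.1001
  (31 − 48.5333)²/48.5333 = 6.3341
  (23 − 28.0296)²/28.0296 = 0.9025
  (63 − 57.9704)²/57.9704 = 0.4364
χ² = 4.2829 + 2.0709 + 13.1001 + 6.3341 + 0.9025 + 0.4364 = 27.127
df = (3−1)(2−1) = 2. Since 27.127 > 7.378, reject the null hypothesis of independence at α = 0.025.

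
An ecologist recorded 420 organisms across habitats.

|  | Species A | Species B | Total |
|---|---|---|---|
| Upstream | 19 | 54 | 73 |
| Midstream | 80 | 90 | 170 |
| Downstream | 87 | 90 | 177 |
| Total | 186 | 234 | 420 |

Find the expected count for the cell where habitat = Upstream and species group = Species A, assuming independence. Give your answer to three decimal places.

Row total (Upstream) = 73; column total (Species A) = 186; grand total N = 420.
Expected count = (row total × column total) / N = 73 × 186 / 420 = 32.329.

32.329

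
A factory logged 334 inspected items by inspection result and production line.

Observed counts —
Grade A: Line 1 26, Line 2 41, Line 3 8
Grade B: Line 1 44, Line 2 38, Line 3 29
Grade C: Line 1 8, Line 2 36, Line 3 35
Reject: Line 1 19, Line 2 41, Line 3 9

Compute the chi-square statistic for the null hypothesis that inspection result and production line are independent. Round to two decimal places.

Row totals: 75, 111, 79, 69. Column totals: 97, 156, 81. Grand total N = 334.
Expected counts (row total × column total / N):
  Grade A, Line 1: 75×97/334 = 21.781
  Grade A, Line 2: 75×156/334 = 35.030
  Grade A, Line 3: 75×81/334 = 18.189
  Grade B, Line 1: 111×97/334 = 32.237
  Grade B, Line 2: 111×156/334 = 51.844
  Grade B, Line 3: 111×81/334 = 26.919
  Grade C, Line 1: 79×97/334 = 22.943
  Grade C, Line 2: 79×156/334 = 36.898
  Grade C, Line 3: 79×81/334 = 19.159
  Reject, Line 1: 69×97/334 = 20.039
  Reject, Line 2: 69×156/334 = 32.228
  Reject, Line 3: 69×81/334 = 16.734
Contributions (O − E)²/E:
  (26 − 21.781)²/21.781 = 0.8172
  (41 − 35.030)²/35.030 = 1.0174
  (8 − 18.189)²/18.189 = 5.7076
  (44 − 32.237)²/32.237 = 4.2922
  (38 − 51.844)²/51.844 = 3.6968
  (29 − 26.919)²/26.919 = 0.1609
  (8 − 22.943)²/22.943 = 9.7325
  (36 − 36.898)²/36.898 = 0.0219
  (35 − 19.159)²/19.159 = 13.0976
  (19 − 20.039)²/20.039 = 0.0539
  (41 − 32.228)²/32.228 = 2.3876
  (9 − 16.734)²/16.734 = 3.5744
χ² = 0.8172 + 1.0174 + 5.7076 + 4.2922 + 3.6968 + 0.1609 + 9.7325 + 0.0219 + 13.0976 + 0.0539 + 2.3876 + 3.5744 = 44.56

44.56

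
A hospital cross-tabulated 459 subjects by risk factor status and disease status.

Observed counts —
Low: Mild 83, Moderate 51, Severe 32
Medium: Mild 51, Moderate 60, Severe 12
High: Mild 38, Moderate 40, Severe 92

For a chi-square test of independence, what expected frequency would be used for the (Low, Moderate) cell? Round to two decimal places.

Row total (Low) = 166; column total (Moderate) = 151; grand total N = 459.
Expected count = (row total × column total) / N = 166 × 151 / 459 = 54.61.

54.61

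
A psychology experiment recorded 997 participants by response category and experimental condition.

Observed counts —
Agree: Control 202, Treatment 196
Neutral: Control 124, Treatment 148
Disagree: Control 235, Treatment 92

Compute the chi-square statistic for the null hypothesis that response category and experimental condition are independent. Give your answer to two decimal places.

49.85

Row totals: 398, 272, 327. Column totals: 561, 436. Grand total N = 997.
Expected counts (row total × column total / N):
  Agree, Control: 398×561/997 = 223.950
  Agree, Treatment: 398×436/997 = 174.050
  Neutral, Control: 272×561/997 = 153.051
  Neutral, Treatment: 272×436/997 = 118.949
  Disagree, Control: 327×561/997 = 183.999
  Disagree, Treatment: 327×436/997 = 143.001
Contributions (O − E)²/E:
  (202 − 223.950)²/223.950 = 2.1514
  (196 − 174.050)²/174.050 = 2.7682
  (124 − 153.051)²/153.051 = 5.5142
  (148 − 118.949)²/118.949 = 7.0951
  (235 − 183.999)²/183.999 = 14.1365
  (92 − 143.001)²/143.001 = 18.1894
χ² = 2.1514 + 2.7682 + 5.5142 + 7.0951 + 14.1365 + 18.1894 = 49.85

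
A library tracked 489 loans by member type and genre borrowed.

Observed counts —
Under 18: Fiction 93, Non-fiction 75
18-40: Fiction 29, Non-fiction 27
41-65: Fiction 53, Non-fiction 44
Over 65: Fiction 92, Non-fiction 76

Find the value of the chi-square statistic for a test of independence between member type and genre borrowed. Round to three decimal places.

Row totals: 168, 56, 97, 168. Column totals: 267, 222. Grand total N = 489.
Expected counts (row total × column total / N):
  Under 18, Fiction: 168×267/489 = 91.7301
  Under 18, Non-fiction: 168×222/489 = 76.2699
  18-40, Fiction: 56×267/489 = 30.5767
  18-40, Non-fiction: 56×222/489 = 25.4233
  41-65, Fiction: 97×267/489 = 52.9632
  41-65, Non-fiction: 97×222/489 = 44.0368
  Over 65, Fiction: 168×267/489 = 91.7301
  Over 65, Non-fiction: 168×222/489 = 76.2699
Contributions (O − E)²/E:
  (93 − 91.7301)²/91.7301 = 0.0176
  (75 − 76.2699)²/76.2699 = 0.0211
  (29 − 30.5767)²/30.5767 = 0.0813
  (27 − 25.4233)²/25.4233 = 0.0978
  (53 − 52.9632)²/52.9632 = 0.0000
  (44 − 44.0368)²/44.0368 = 0.0000
  (92 − 91.7301)²/91.7301 = 0.0008
  (76 − 76.2699)²/76.2699 = 0.0010
χ² = 0.0176 + 0.0211 + 0.0813 + 0.0978 + 0.0000 + 0.0000 + 0.0008 + 0.0010 = 0.220

0.220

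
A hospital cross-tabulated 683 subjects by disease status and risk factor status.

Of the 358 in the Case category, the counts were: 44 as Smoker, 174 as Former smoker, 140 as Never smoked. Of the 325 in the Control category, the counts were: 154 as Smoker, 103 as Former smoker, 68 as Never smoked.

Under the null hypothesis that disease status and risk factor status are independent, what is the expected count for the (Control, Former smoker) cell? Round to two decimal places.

Row total (Control) = 325; column total (Former smoker) = 277; grand total N = 683.
Expected count = (row total × column total) / N = 325 × 277 / 683 = 131.81.

131.81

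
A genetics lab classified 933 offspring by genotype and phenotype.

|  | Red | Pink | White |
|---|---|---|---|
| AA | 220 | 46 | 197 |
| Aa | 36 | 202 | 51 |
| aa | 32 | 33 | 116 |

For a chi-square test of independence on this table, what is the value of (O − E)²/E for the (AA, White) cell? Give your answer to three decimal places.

Row total (AA) = 463; column total (White) = 364; N = 933.
Expected count E = 463 × 364 / 933 = 180.6345.
Contribution = (O − E)²/E = (197 − 180.6345)² / 180.6345 = 1.483.

1.483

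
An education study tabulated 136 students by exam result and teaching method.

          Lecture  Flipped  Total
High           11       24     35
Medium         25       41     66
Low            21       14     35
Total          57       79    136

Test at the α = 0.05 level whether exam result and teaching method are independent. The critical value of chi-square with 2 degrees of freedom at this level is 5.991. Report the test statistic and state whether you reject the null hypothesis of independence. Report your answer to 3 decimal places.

6.725; reject H₀

Grand total N = 136.
Expected counts (row total × column total / N):
  High, Lecture: 35×57/136 = 14.6691
  High, Flipped: 35×79/136 = 20.3309
  Medium, Lecture: 66×57/136 = 27.6618
  Medium, Flipped: 66×79/136 = 38.3382
  Low, Lecture: 35×57/136 = 14.6691
  Low, Flipped: 35×79/136 = 20.3309
Contributions (O − E)²/E:
  (11 − 14.6691)²/14.6691 = 0.9177
  (24 − 20.3309)²/20.3309 = 0.6622
  (25 − 27.6618)²/27.6618 = 0.2561
  (41 − 38.3382)²/38.3382 = 0.1848
  (21 − 14.6691)²/14.6691 = 2.7323
  (14 − 20.3309)²/20.3309 = 1.9714
χ² = 0.9177 + 0.6622 + 0.2561 + 0.1848 + 2.7323 + 1.9714 = 6.725
df = (3−1)(2−1) = 2. Since 6.725 > 5.991, reject the null hypothesis of independence at α = 0.05.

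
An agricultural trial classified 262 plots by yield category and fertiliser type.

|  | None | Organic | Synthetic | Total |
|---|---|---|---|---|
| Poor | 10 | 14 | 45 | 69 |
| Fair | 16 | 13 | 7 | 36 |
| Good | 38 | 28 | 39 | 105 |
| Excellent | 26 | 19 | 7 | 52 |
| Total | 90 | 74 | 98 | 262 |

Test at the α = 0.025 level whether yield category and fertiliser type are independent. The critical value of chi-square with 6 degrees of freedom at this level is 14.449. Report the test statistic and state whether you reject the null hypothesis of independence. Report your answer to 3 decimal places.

41.839; reject H₀

Grand total N = 262.
Expected counts (row total × column total / N):
  Poor, None: 69×90/262 = 23.7023
  Poor, Organic: 69×74/262 = 19.4885
  Poor, Synthetic: 69×98/262 = 25.8092
  Fair, None: 36×90/262 = 12.3664
  Fair, Organic: 36×74/262 = 10.1679
  Fair, Synthetic: 36×98/262 = 13.4656
  Good, None: 105×90/262 = 36.0687
  Good, Organic: 105×74/262 = 29.6565
  Good, Synthetic: 105×98/262 = 39.2748
  Excellent, None: 52×90/262 = 17.8626
  Excellent, Organic: 52×74/262 = 14.6870
  Excellent, Synthetic: 52×98/262 = 19.4504
Contributions (O − E)²/E:
  (10 − 23.7023)²/23.7023 = 7.9213
  (14 − 19.4885)²/19.4885 = 1.5457
  (45 − 25.8092)²/25.8092 = 14.2696
  (16 − 12.3664)²/12.3664 = 1.0677
  (13 − 10.1679)²/10.1679 = 0.7888
  (7 − 13.4656)²/13.4656 = 3.1045
  (38 − 36.0687)²/36.0687 = 0.1034
  (28 − 29.6565)²/29.6565 = 0.0925
  (39 − 39.2748)²/39.2748 = 0.0019
  (26 − 17.8626)²/17.8626 = 3.7070
  (19 − 14.6870)²/14.6870 = 1.2666
  (7 − 19.4504)²/19.4504 = 7.9696
χ² = 7.9213 + 1.5457 + 14.2696 + 1.0677 + 0.7888 + 3.1045 + 0.1034 + 0.0925 + 0.0019 + 3.7070 + 1.2666 + 7.9696 = 41.839
df = (4−1)(3−1) = 6. Since 41.839 > 14.449, reject the null hypothesis of independence at α = 0.025.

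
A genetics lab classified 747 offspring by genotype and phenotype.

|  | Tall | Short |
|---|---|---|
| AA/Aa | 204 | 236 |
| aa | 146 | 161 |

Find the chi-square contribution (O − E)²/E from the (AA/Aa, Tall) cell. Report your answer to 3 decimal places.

Row total (AA/Aa) = 440; column total (Tall) = 350; N = 747.
Expected count E = 440 × 350 / 747 = 206.1580.
Contribution = (O − E)²/E = (204 − 206.1580)² / 206.1580 = 0.023.

0.023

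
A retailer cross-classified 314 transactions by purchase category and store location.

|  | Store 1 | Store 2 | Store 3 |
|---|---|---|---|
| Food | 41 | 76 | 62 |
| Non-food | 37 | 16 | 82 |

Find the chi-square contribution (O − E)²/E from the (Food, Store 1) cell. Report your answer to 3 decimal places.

0.270

Row total (Food) = 179; column total (Store 1) = 78; N = 314.
Expected count E = 179 × 78 / 314 = 44.4650.
Contribution = (O − E)²/E = (41 − 44.4650)² / 44.4650 = 0.270.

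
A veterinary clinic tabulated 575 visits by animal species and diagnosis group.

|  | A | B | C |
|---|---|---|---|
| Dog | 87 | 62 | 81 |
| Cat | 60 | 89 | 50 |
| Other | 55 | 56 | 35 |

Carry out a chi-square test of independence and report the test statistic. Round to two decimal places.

Row totals: 230, 199, 146. Column totals: 202, 207, 166. Grand total N = 575.
Expected counts (row total × column total / N):
  Dog, A: 230×202/575 = 80.8000
  Dog, B: 230×207/575 = 82.8000
  Dog, C: 230×166/575 = 66.4000
  Cat, A: 199×202/575 = 69.9096
  Cat, B: 199×207/575 = 71.6400
  Cat, C: 199×166/575 = 57.4504
  Other, A: 146×202/575 = 51.2904
  Other, B: 146×207/575 = 52.5600
  Other, C: 146×166/575 = 42.1496
Contributions (O − E)²/E:
  (87 − 80.8000)²/80.8000 = 0.4757
  (62 − 82.8000)²/82.8000 = 5.2251
  (81 − 66.4000)²/66.4000 = 3.2102
  (60 − 69.9096)²/69.9096 = 1.4047
  (89 − 71.6400)²/71.6400 = 4.2067
  (50 − 57.4504)²/57.4504 = 0.9662
  (55 − 51.2904)²/51.2904 = 0.2683
  (56 − 52.5600)²/52.5600 = 0.2251
  (35 − 42.1496)²/42.1496 = 1.2127
χ² = 0.4757 + 5.2251 + 3.2102 + 1.4047 + 4.2067 + 0.9662 + 0.2683 + 0.2251 + 1.2127 = 17.19

17.19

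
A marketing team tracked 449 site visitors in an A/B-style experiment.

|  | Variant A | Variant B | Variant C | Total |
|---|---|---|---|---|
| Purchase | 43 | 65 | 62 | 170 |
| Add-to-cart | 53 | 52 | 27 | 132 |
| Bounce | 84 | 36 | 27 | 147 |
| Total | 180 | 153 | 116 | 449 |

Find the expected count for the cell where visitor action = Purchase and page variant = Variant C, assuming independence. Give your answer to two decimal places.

43.92

Row total (Purchase) = 170; column total (Variant C) = 116; grand total N = 449.
Expected count = (row total × column total) / N = 170 × 116 / 449 = 43.92.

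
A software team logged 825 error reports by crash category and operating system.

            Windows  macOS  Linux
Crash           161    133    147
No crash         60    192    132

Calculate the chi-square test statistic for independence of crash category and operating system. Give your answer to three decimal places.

Row totals: 441, 384. Column totals: 221, 325, 279. Grand total N = 825.
Expected counts (row total × column total / N):
  Crash, Windows: 441×221/825 = 118.1345
  Crash, macOS: 441×325/825 = 173.7273
  Crash, Linux: 441×279/825 = 149.1382
  No crash, Windows: 384×221/825 = 102.8655
  No crash, macOS: 384×325/825 = 151.2727
  No crash, Linux: 384×279/825 = 129.8618
Contributions (O − E)²/E:
  (161 − 118.1345)²/118.1345 = 15.5539
  (133 − 173.7273)²/173.7273 = 9.5478
  (147 − 149.1382)²/149.1382 = 0.0307
  (60 − 102.8655)²/102.8655 = 17.8627
  (192 − 151.2727)²/151.2727 = 10.9651
  (132 − 129.8618)²/129.8618 = 0.0352
χ² = 15.5539 + 9.5478 + 0.0307 + 17.8627 + 10.9651 + 0.0352 = 53.995

53.995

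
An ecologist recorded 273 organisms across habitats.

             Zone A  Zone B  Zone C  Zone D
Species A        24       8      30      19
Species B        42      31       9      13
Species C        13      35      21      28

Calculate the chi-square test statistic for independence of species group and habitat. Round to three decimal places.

Row totals: 81, 95, 97. Column totals: 79, 74, 60, 60. Grand total N = 273.
Expected counts (row total × column total / N):
  Species A, Zone A: 81×79/273 = 23.4396
  Species A, Zone B: 81×74/273 = 21.9560
  Species A, Zone C: 81×60/273 = 17.8022
  Species A, Zone D: 81×60/273 = 17.8022
  Species B, Zone A: 95×79/273 = 27.4908
  Species B, Zone B: 95×74/273 = 25.7509
  Species B, Zone C: 95×60/273 = 20.8791
  Species B, Zone D: 95×60/273 = 20.8791
  Species C, Zone A: 97×79/273 = 28.0696
  Species C, Zone B: 97×74/273 = 26.2930
  Species C, Zone C: 97×60/273 = 21.3187
  Species C, Zone D: 97×60/273 = 21.3187
Contributions (O − E)²/E:
  (24 − 23.4396)²/23.4396 = 0.0134
  (8 − 21.9560)²/21.9560 = 8.8709
  (30 − 17.8022)²/17.8022 = 8.3577
  (19 − 17.8022)²/17.8022 = 0.0806
  (42 − 27.4908)²/27.4908 = 7.6577
  (31 − 25.7509)²/25.7509 = 1.0700
  (9 − 20.8791)²/20.8791 = 6.7586
  (13 − 20.8791)²/20.8791 = 2.9733
  (13 − 28.0696)²/28.0696 = 8.0903
  (35 − 26.2930)²/26.2930 = 2.8833
  (21 − 21.3187)²/21.3187 = 0.0048
  (28 − 21.3187)²/21.3187 = 2.0939
χ² = 0.0134 + 8.8709 + 8.3577 + 0.0806 + 7.6577 + 1.0700 + 6.7586 + 2.9733 + 8.0903 + 2.8833 + 0.0048 + 2.0939 = 48.855

48.855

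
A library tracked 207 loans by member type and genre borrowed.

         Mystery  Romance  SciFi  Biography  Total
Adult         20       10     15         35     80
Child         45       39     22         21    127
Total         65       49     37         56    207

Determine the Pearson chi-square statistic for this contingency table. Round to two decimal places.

22.07

Grand total N = 207.
Expected counts (row total × column total / N):
  Adult, Mystery: 80×65/207 = 25.121
  Adult, Romance: 80×49/207 = 18.937
  Adult, SciFi: 80×37/207 = 14.300
  Adult, Biography: 80×56/207 = 21.643
  Child, Mystery: 127×65/207 = 39.879
  Child, Romance: 127×49/207 = 30.063
  Child, SciFi: 127×37/207 = 22.700
  Child, Biography: 127×56/207 = 34.357
Contributions (O − E)²/E:
  (20 − 25.121)²/25.121 = 1.0439
  (10 − 18.937)²/18.937 = 4.2177
  (15 − 14.300)²/14.300 = 0.0343
  (35 − 21.643)²/21.643 = 8.2433
  (45 − 39.879)²/39.879 = 0.6576
  (39 − 30.063)²/30.063 = 2.6568
  (22 − 22.700)²/22.700 = 0.0216
  (21 − 34.357)²/34.357 = 5.1928
χ² = 1.0439 + 4.2177 + 0.0343 + 8.2433 + 0.6576 + 2.6568 + 0.0216 + 5.1928 = 22.07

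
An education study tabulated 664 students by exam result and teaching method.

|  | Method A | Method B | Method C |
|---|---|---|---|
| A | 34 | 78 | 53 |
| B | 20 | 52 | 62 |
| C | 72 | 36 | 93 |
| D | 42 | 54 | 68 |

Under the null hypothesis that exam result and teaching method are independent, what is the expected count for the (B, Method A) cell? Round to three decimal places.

33.904

Row total (B) = 134; column total (Method A) = 168; grand total N = 664.
Expected count = (row total × column total) / N = 134 × 168 / 664 = 33.904.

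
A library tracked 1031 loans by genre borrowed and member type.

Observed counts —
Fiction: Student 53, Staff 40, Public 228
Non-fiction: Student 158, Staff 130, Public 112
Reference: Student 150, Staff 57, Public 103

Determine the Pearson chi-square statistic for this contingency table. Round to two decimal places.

171.18

Row totals: 321, 400, 310. Column totals: 361, 227, 443. Grand total N = 1031.
Expected counts (row total × column total / N):
  Fiction, Student: 321×361/1031 = 112.397
  Fiction, Staff: 321×227/1031 = 70.676
  Fiction, Public: 321×443/1031 = 137.927
  Non-fiction, Student: 400×361/1031 = 140.058
  Non-fiction, Staff: 400×227/1031 = 88.070
  Non-fiction, Public: 400×443/1031 = 171.872
  Reference, Student: 310×361/1031 = 108.545
  Reference, Staff: 310×227/1031 = 68.254
  Reference, Public: 310×443/1031 = 133.201
Contributions (O − E)²/E:
  (53 − 112.397)²/112.397 = 31.3888
  (40 − 70.676)²/70.676 = 13.3145
  (228 − 137.927)²/137.927 = 58.8220
  (158 − 140.058)²/140.058 = 2.2984
  (130 − 88.070)²/88.070 = 19.9628
  (112 − 171.872)²/171.872 = 20.8565
  (150 − 108.545)²/108.545 = 15.8323
  (57 − 68.254)²/68.254 = 1.8556
  (103 − 133.201)²/133.201 = 6.8475
χ² = 31.3888 + 13.3145 + 58.8220 + 2.2984 + 19.9628 + 20.8565 + 15.8323 + 1.8556 + 6.8475 = 171.18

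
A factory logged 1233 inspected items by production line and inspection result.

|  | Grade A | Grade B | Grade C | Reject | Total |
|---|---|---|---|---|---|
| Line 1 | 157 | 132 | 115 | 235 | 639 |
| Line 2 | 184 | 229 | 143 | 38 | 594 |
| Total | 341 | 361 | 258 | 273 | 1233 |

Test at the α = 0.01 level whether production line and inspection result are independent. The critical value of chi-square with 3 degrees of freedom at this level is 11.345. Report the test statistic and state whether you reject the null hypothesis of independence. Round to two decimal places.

Grand total N = 1233.
Expected counts (row total × column total / N):
  Line 1, Grade A: 639×341/1233 = 176.723
  Line 1, Grade B: 639×361/1233 = 187.088
  Line 1, Grade C: 639×258/1233 = 133.708
  Line 1, Reject: 639×273/1233 = 141.482
  Line 2, Grade A: 594×341/1233 = 164.277
  Line 2, Grade B: 594×361/1233 = 173.912
  Line 2, Grade C: 594×258/1233 = 124.292
  Line 2, Reject: 594×273/1233 = 131.518
Contributions (O − E)²/E:
  (157 − 176.723)²/176.723 = 2.2012
  (132 − 187.088)²/187.088 = 16.2206
  (115 − 133.708)²/133.708 = 2.6176
  (235 − 141.482)²/141.482 = 61.8143
  (184 − 164.277)²/164.277 = 2.3679
  (229 − 173.912)²/173.912 = 17.4496
  (143 − 124.292)²/124.292 = 2.8159
  (38 − 131.518)²/131.518 = 66.4975
χ² = 2.2012 + 16.2206 + 2.6176 + 61.8143 + 2.3679 + 17.4496 + 2.8159 + 66.4975 = 171.98
df = (2−1)(4−1) = 3. Since 171.98 > 11.345, reject the null hypothesis of independence at α = 0.01.

171.98; reject H₀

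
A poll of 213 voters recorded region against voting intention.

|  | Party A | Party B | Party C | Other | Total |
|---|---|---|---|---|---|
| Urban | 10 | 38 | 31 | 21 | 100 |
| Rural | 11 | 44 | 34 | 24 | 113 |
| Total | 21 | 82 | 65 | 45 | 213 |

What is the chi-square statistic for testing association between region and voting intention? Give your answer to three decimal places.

0.032

Grand total N = 213.
Expected counts (row total × column total / N):
  Urban, Party A: 100×21/213 = 9.8592
  Urban, Party B: 100×82/213 = 38.4977
  Urban, Party C: 100×65/213 = 30.5164
  Urban, Other: 100×45/213 = 21.1268
  Rural, Party A: 113×21/213 = 11.1408
  Rural, Party B: 113×82/213 = 43.5023
  Rural, Party C: 113×65/213 = 34.4836
  Rural, Other: 113×45/213 = 23.8732
Contributions (O − E)²/E:
  (10 − 9.8592)²/9.8592 = 0.0020
  (38 − 38.4977)²/38.4977 = 0.0064
  (31 − 30.5164)²/30.5164 = 0.0077
  (21 − 21.1268)²/21.1268 = 0.0008
  (11 − 11.1408)²/11.1408 = 0.0018
  (44 − 43.5023)²/43.5023 = 0.0057
  (34 − 34.4836)²/34.4836 = 0.0068
  (24 − 23.8732)²/23.8732 = 0.0007
χ² = 0.0020 + 0.0064 + 0.0077 + 0.0008 + 0.0018 + 0.0057 + 0.0068 + 0.0007 = 0.032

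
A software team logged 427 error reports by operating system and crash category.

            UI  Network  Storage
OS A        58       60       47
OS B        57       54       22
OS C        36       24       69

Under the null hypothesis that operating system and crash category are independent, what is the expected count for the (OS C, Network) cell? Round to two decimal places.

Row total (OS C) = 129; column total (Network) = 138; grand total N = 427.
Expected count = (row total × column total) / N = 129 × 138 / 427 = 41.69.

41.69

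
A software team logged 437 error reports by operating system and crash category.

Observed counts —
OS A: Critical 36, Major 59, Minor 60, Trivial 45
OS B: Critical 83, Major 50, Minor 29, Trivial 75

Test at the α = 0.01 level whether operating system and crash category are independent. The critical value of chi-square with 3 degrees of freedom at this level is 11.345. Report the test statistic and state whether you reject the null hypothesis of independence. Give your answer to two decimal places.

34.72; reject H₀

Row totals: 200, 237. Column totals: 119, 109, 89, 120. Grand total N = 437.
Expected counts (row total × column total / N):
  OS A, Critical: 200×119/437 = 54.462
  OS A, Major: 200×109/437 = 49.886
  OS A, Minor: 200×89/437 = 40.732
  OS A, Trivial: 200×120/437 = 54.920
  OS B, Critical: 237×119/437 = 64.538
  OS B, Major: 237×109/437 = 59.114
  OS B, Minor: 237×89/437 = 48.268
  OS B, Trivial: 237×120/437 = 65.080
Contributions (O − E)²/E:
  (36 − 54.462)²/54.462 = 6.2584
  (59 − 49.886)²/49.886 = 1.6651
  (60 − 40.732)²/40.732 = 9.1146
  (45 − 54.920)²/54.920 = 1.7918
  (83 − 64.538)²/64.538 = 5.2813
  (50 − 59.114)²/59.114 = 1.4052
  (29 − 48.268)²/48.268 = 7.6916
  (75 − 65.080)²/65.080 = 1.5121
χ² = 6.2584 + 1.6651 + 9.1146 + 1.7918 + 5.2813 + 1.4052 + 7.6916 + 1.5121 = 34.72
df = (2−1)(4−1) = 3. Since 34.72 > 11.345, reject the null hypothesis of independence at α = 0.01.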